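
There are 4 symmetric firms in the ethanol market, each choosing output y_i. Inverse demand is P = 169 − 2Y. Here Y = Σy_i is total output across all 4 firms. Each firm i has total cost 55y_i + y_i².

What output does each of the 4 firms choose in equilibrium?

A representative firm's profit is π_i = y_i(169 − 2Y) − 55y_i − y_i², with Y = y_i + Σ_{j≠i} y_j.
First-order condition: 114 − 6y_i − 2Σ_{j≠i} y_j = 0.
In a symmetric equilibrium every firm chooses the same y, so Σ_{j≠i} y_j = 3y. The condition becomes 114 − 12y = 0, giving y = 114/12 = 9.5.

9.5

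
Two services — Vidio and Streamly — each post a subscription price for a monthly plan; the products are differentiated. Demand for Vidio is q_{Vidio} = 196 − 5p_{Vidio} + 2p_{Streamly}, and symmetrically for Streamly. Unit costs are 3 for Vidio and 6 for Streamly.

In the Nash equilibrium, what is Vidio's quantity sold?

118.4375

Vidio's profit: π = (p_{Vidio} − 3)(196 − 5p_{Vidio} + 2p_{Streamly}).
∂π/∂p_{Vidio} = 211 − 10p_{Vidio} + 2p_{Streamly} = 0 ⇒ p_{Vidio} = 21.1 + 0.2p_{Streamly}.
Similarly p_{Streamly} = 22.6 + 0.2p_{Vidio}.
Solving the two reaction functions simultaneously: (1 − (0.2)(0.2))p_{Vidio} = 21.1 + 0.2·22.6, so 0.96p_{Vidio} = 25.62 and p_{Vidio} = 26.6875.
Then p_{Streamly} = 22.6 + 0.2·26.6875 = 27.9375.
q_{Vidio} = 196 − 5·26.6875 + 2·27.9375 = 118.4375.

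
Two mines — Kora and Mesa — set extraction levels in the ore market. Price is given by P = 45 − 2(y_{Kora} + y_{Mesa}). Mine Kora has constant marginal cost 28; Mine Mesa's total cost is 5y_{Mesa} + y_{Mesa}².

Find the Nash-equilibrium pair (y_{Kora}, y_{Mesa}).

1.1, 6.3

Mine Kora's profit: π = y_{Kora}(45 − 2(y_{Kora} + y_{Mesa})) − 28y_{Kora}.
∂π/∂y_{Kora} = 17 − 4y_{Kora} − 2y_{Mesa} = 0, so y_{Kora} = 4.25 − 0.5y_{Mesa}.
For Mesa: ∂π/∂y_{Mesa} = 40 − 6y_{Mesa} − 2y_{Kora} = 0 ⇒ y_{Mesa} = 20/3 − (1/3)y_{Kora}.
Substituting the second reaction function into the first: y_{Kora} = 4.25 − 0.5(20/3 − (1/3)y_{Kora}), which gives (5/6)y_{Kora} = 11/12 ⇒ y_{Kora} = 1.1.
Then y_{Mesa} = 20/3 − (1/3)·1.1 = 6.3.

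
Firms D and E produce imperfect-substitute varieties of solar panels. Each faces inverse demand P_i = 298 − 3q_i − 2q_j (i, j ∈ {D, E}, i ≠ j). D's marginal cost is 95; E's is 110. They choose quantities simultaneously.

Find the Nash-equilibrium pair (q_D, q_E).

26.3125, 22.5625

Firm D's profit: π = q_D(298 − 3q_D − 2q_E) − 95q_D.
∂π/∂q_D = 203 − 6q_D − 2q_E = 0 ⇒ q_D = 203/6 − (1/3)q_E.
Similarly q_E = 94/3 − (1/3)q_D.
Substituting the second reaction function into the first: q_D = 203/6 − (1/3)(94/3 − (1/3)q_D), which gives (8/9)q_D = 421/18 ⇒ q_D = 26.3125.
Then q_E = 94/3 − (1/3)·26.3125 = 22.5625.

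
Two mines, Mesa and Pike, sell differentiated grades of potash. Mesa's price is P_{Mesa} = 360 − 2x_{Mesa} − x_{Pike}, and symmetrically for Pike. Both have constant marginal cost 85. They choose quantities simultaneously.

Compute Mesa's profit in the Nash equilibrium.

6050

Mine Mesa's profit: π = x_{Mesa}(360 − 2x_{Mesa} − x_{Pike}) − 85x_{Mesa}.
∂π/∂x_{Mesa} = 275 − 4x_{Mesa} − x_{Pike} = 0 ⇒ x_{Mesa} = 68.75 − 0.25x_{Pike}.
The game is symmetric, so in equilibrium x_{Pike} = x_{Mesa}: the reaction function gives 1.25x_{Mesa} = 68.75, hence x_{Mesa} = 55.
P_{Mesa} = 360 − 2·55 − 55 = 195.
Profit = (195 − 85)·55 = 6050.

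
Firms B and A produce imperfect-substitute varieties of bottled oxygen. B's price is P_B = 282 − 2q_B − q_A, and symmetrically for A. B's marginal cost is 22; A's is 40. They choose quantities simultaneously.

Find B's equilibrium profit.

Firm B's profit: π = q_B(282 − 2q_B − q_A) − 22q_B.
∂π/∂q_B = 260 − 4q_B − q_A = 0 ⇒ q_B = 65 − 0.25q_A.
Similarly q_A = 60.5 − 0.25q_B.
Substituting the second reaction function into the first: q_B = 65 − 0.25(60.5 − 0.25q_B), which gives 0.9375q_B = 49.875 ⇒ q_B = 53.2.
Then q_A = 60.5 − 0.25·53.2 = 47.2.
P_B = 282 − 2·53.2 − 47.2 = 128.4.
Profit = (128.4 − 22)·53.2 = 5660.48.

5660.48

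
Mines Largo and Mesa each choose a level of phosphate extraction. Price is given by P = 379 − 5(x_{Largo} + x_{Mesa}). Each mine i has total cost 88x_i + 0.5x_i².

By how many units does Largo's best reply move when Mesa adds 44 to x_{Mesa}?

Mine Largo's profit: π = x_{Largo}(379 − 5(x_{Largo} + x_{Mesa})) − 88x_{Largo} − 0.5x_{Largo}².
∂π/∂x_{Largo} = 291 − 11x_{Largo} − 5x_{Mesa} = 0, so x_{Largo} = 291/11 − (5/11)x_{Mesa}.
The reaction-function slope is −5/11, so a 44-unit rise in x_{Mesa} moves x_{Largo} by −5/11 × 44 = −20. Largo's best response falls — the actions are strategic substitutes.

-20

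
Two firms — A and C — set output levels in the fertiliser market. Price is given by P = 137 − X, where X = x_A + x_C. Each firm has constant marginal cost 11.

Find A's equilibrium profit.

1764

Firm A's profit: π = x_A(137 − (x_A + x_C)) − 11x_A.
∂π/∂x_A = 126 − 2x_A − x_C = 0, so x_A = 63 − 0.5x_C.
By symmetry x_C = x_A; substituting into the reaction function, 1.5x_A = 63 and x_A = 42.
Price P = 137 − 84 = 53.
A's profit: (53 − 11)·42 = 1764.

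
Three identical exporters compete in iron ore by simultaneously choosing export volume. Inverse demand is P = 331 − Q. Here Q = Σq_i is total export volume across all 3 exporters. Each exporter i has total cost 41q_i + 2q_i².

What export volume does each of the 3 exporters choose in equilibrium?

36.25

A representative exporter's profit is π_i = q_i(331 − Q) − 41q_i − 2q_i², with Q = q_i + Σ_{j≠i} q_j.
First-order condition: 290 − 6q_i − Σ_{j≠i} q_j = 0.
With identical exporters, set every q_j = q: then 290 − 6q − 2q = 0, i.e. q = 290/8 = 36.25.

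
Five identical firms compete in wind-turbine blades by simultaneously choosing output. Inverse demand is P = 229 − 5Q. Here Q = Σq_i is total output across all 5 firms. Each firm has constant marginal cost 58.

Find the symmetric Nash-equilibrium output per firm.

5.7

A representative firm's profit is π_i = q_i(229 − 5Q) − 58q_i, with Q = q_i + Σ_{j≠i} q_j.
First-order condition: 171 − 10q_i − 5Σ_{j≠i} q_j = 0.
Imposing symmetry (q_j = q for all j) turns Σ_{j≠i} q_j into 4q, so 171 = 30q and q = 5.7.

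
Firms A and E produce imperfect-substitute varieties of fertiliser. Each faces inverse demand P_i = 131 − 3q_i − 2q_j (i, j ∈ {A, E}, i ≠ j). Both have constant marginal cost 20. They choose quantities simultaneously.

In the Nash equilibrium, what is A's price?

61.625

Firm A's profit: π = q_A(131 − 3q_A − 2q_E) − 20q_A.
∂π/∂q_A = 111 − 6q_A − 2q_E = 0 ⇒ q_A = 18.5 − (1/3)q_E.
The game is symmetric, so in equilibrium q_E = q_A: the reaction function gives (4/3)q_A = 18.5, hence q_A = 13.875.
P_A = 131 − 3·13.875 − 2·13.875 = 61.625.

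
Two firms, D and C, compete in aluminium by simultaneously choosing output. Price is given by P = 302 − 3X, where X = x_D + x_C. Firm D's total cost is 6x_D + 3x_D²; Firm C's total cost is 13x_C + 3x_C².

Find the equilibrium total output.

39

Firm D's profit: π = x_D(302 − 3(x_D + x_C)) − 6x_D − 3x_D².
∂π/∂x_D = 296 − 12x_D − 3x_C = 0, so x_D = 74/3 − 0.25x_C.
By the same steps for C: x_C = 289/12 − 0.25x_D.
Substituting the second reaction function into the first: x_D = 74/3 − 0.25(289/12 − 0.25x_D), which gives 0.9375x_D = 895/48 ⇒ x_D = 179/9.
Then x_C = 289/12 − 0.25·(179/9) = 172/9.
Total output: 179/9 + 172/9 = 39.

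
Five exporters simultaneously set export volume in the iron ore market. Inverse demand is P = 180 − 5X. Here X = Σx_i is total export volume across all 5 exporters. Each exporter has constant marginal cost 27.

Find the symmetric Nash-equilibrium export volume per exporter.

5.1

A representative exporter's profit is π_i = x_i(180 − 5X) − 27x_i, with X = x_i + Σ_{j≠i} x_j.
First-order condition: 153 − 10x_i − 5Σ_{j≠i} x_j = 0.
With identical exporters, set every x_j = x: then 153 − 10x − 20x = 0, i.e. x = 153/30 = 5.1.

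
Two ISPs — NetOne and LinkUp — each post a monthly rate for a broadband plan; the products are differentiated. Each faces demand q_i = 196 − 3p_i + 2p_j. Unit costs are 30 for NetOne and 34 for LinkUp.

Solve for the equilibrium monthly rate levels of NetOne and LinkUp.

72.25, 73.75

NetOne's profit: π = (p_{NetOne} − 30)(196 − 3p_{NetOne} + 2p_{LinkUp}).
∂π/∂p_{NetOne} = 286 − 6p_{NetOne} + 2p_{LinkUp} = 0 ⇒ p_{NetOne} = 143/3 + (1/3)p_{LinkUp}.
Similarly p_{LinkUp} = 149/3 + (1/3)p_{NetOne}.
Solving the two reaction functions simultaneously: (1 − (1/3)(1/3))p_{NetOne} = 143/3 + (1/3)·(149/3), so (8/9)p_{NetOne} = 578/9 and p_{NetOne} = 72.25.
Then p_{LinkUp} = 149/3 + (1/3)·72.25 = 73.75.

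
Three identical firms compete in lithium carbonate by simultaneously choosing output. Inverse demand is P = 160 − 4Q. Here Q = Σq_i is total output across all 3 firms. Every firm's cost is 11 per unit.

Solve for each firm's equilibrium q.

A representative firm's profit is π_i = q_i(160 − 4Q) − 11q_i, with Q = q_i + Σ_{j≠i} q_j.
First-order condition: 149 − 8q_i − 4Σ_{j≠i} q_j = 0.
With identical firms, set every q_j = q: then 149 − 8q − 8q = 0, i.e. q = 149/16 = 9.3125.

9.3125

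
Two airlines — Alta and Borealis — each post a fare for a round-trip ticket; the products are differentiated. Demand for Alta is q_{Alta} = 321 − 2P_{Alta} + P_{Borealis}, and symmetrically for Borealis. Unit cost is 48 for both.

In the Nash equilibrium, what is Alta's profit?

16562

Alta's profit: π = (P_{Alta} − 48)(321 − 2P_{Alta} + P_{Borealis}).
∂π/∂P_{Alta} = 417 − 4P_{Alta} + P_{Borealis} = 0 ⇒ P_{Alta} = 104.25 + 0.25P_{Borealis}.
By symmetry P_{Borealis} = P_{Alta}; substituting into the reaction function, 0.75P_{Alta} = 104.25 and P_{Alta} = 139.
q_{Alta} = 321 − 2·139 + 139 = 182.
Profit = (139 − 48)·182 = 16562.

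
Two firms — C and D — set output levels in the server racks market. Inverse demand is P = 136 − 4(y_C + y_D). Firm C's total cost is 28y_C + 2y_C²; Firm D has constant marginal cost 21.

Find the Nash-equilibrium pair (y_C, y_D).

5.05, 11.85

Firm C's profit: π = y_C(136 − 4(y_C + y_D)) − 28y_C − 2y_C².
∂π/∂y_C = 108 − 12y_C − 4y_D = 0, so y_C = 9 − (1/3)y_D.
For D: ∂π/∂y_D = 115 − 8y_D − 4y_C = 0 ⇒ y_D = 14.375 − 0.5y_C.
Substituting the second reaction function into the first: y_C = 9 − (1/3)(14.375 − 0.5y_C), which gives (5/6)y_C = 101/24 ⇒ y_C = 5.05.
Then y_D = 14.375 − 0.5·5.05 = 11.85.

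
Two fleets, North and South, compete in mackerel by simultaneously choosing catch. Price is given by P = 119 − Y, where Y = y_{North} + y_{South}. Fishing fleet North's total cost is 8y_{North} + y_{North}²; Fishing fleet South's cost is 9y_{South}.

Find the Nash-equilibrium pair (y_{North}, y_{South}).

Fishing fleet North's profit: π = y_{North}(119 − (y_{North} + y_{South})) − 8y_{North} − y_{North}².
∂π/∂y_{North} = 111 − 4y_{North} − y_{South} = 0, so y_{North} = 27.75 − 0.25y_{South}.
For South: ∂π/∂y_{South} = 110 − 2y_{South} − y_{North} = 0 ⇒ y_{South} = 55 − 0.5y_{North}.
Solving the two reaction functions simultaneously: (1 − (−0.25)(−0.5))y_{North} = 27.75 − 0.25·55, so 0.875y_{North} = 14 and y_{North} = 16.
Then y_{South} = 55 − 0.5·16 = 47.

16, 47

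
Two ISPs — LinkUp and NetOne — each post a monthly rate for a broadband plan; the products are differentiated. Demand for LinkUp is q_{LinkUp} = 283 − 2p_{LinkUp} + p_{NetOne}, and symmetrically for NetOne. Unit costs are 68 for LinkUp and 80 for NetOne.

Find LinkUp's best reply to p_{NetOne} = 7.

106.5

LinkUp's profit: π = (p_{LinkUp} − 68)(283 − 2p_{LinkUp} + p_{NetOne}).
∂π/∂p_{LinkUp} = 419 − 4p_{LinkUp} + p_{NetOne} = 0 ⇒ p_{LinkUp} = 104.75 + 0.25p_{NetOne}.
At p_{NetOne} = 7: p_{LinkUp} = 104.75 + 0.25·7 = 106.5.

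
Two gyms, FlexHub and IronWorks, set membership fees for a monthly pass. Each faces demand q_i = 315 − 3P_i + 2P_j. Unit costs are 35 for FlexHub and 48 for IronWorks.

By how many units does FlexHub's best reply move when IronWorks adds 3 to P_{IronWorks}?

FlexHub's profit: π = (P_{FlexHub} − 35)(315 − 3P_{FlexHub} + 2P_{IronWorks}).
∂π/∂P_{FlexHub} = 420 − 6P_{FlexHub} + 2P_{IronWorks} = 0 ⇒ P_{FlexHub} = 70 + (1/3)P_{IronWorks}.
The reaction-function slope is 1/3, so a 3-unit rise in P_{IronWorks} moves P_{FlexHub} by 1/3 × 3 = 1. FlexHub's best response rises — the actions are strategic complements.

1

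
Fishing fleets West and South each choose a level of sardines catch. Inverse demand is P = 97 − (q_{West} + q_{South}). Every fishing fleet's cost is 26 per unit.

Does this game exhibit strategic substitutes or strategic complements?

Fishing fleet West's profit: π = q_{West}(97 − (q_{West} + q_{South})) − 26q_{West}.
∂π/∂q_{West} = 71 − 2q_{West} − q_{South} = 0, so q_{West} = 35.5 − 0.5q_{South}.
The best-response slope dq_{West}/dq_{South} = −0.5 < 0: the reaction function is downward-sloping, so the choices are strategic substitutes.

strategic substitutes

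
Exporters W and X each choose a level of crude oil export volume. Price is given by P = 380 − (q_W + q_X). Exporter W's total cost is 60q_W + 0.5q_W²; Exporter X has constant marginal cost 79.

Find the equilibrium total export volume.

184.4

Exporter W's profit: π = q_W(380 − (q_W + q_X)) − 60q_W − 0.5q_W².
∂π/∂q_W = 320 − 3q_W − q_X = 0, so q_W = 320/3 − (1/3)q_X.
For X: ∂π/∂q_X = 301 − 2q_X − q_W = 0 ⇒ q_X = 150.5 − 0.5q_W.
Solving the two reaction functions simultaneously: (1 − (−1/3)(−0.5))q_W = 320/3 − (1/3)·150.5, so (5/6)q_W = 56.5 and q_W = 67.8.
Then q_X = 150.5 − 0.5·67.8 = 116.6.
Total export volume: 67.8 + 116.6 = 184.4.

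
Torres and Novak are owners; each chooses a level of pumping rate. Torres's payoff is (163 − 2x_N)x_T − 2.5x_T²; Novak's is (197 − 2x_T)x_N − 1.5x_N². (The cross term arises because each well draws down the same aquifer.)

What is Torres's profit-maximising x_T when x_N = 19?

Expanding Torres's payoff: 163x_T − 2x_Nx_T − 2.5x_T².
∂π/∂x_T = 163 − 2x_N − 5x_T = 0, so x_T = 32.6 − 0.4x_N.
At x_N = 19: x_T = 32.6 − 0.4·19 = 25.

25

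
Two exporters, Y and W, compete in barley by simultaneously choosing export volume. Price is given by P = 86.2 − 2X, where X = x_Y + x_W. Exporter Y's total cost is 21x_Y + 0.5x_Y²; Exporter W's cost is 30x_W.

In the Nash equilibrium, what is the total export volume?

18.6875

Exporter Y's profit: π = x_Y(86.2 − 2(x_Y + x_W)) − 21x_Y − 0.5x_Y².
∂π/∂x_Y = 65.2 − 5x_Y − 2x_W = 0, so x_Y = 13.04 − 0.4x_W.
For W: ∂π/∂x_W = 56.2 − 4x_W − 2x_Y = 0 ⇒ x_W = 14.05 − 0.5x_Y.
Plugging x_W into Y's best response: x_Y = 13.04 − 0.4(14.05 − 0.5x_Y) ⇒ 0.8x_Y = 7.42, so x_Y = 9.275.
Then x_W = 14.05 − 0.5·9.275 = 9.4125.
Total export volume: 9.275 + 9.4125 = 18.6875.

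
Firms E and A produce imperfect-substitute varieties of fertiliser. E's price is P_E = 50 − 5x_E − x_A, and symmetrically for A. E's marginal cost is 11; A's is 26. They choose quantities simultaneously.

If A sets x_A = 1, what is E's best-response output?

Firm E's profit: π = x_E(50 − 5x_E − x_A) − 11x_E.
∂π/∂x_E = 39 − 10x_E − x_A = 0 ⇒ x_E = 3.9 − 0.1x_A.
At x_A = 1: x_E = 3.9 − 0.1·1 = 3.8.

3.8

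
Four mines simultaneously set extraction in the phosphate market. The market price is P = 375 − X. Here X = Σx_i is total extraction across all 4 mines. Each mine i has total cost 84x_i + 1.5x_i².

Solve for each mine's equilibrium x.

36.375

A representative mine's profit is π_i = x_i(375 − X) − 84x_i − 1.5x_i², with X = x_i + Σ_{j≠i} x_j.
First-order condition: 291 − 5x_i − Σ_{j≠i} x_j = 0.
Imposing symmetry (x_j = x for all j) turns Σ_{j≠i} x_j into 3x, so 291 = 8x and x = 36.375.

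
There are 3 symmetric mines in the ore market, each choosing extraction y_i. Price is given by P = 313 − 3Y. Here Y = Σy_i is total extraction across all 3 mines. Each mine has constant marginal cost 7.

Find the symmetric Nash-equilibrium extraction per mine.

A representative mine's profit is π_i = y_i(313 − 3Y) − 7y_i, with Y = y_i + Σ_{j≠i} y_j.
First-order condition: 306 − 6y_i − 3Σ_{j≠i} y_j = 0.
In a symmetric equilibrium every mine chooses the same y, so Σ_{j≠i} y_j = 2y. The condition becomes 306 − 12y = 0, giving y = 306/12 = 25.5.

25.5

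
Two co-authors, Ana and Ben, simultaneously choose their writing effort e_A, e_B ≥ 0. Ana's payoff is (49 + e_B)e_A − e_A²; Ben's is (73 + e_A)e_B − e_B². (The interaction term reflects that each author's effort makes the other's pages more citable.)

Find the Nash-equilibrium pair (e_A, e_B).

Expanding Ana's payoff: 49e_A + e_Be_A − e_A².
∂π/∂e_A = 49 + e_B − 2e_A = 0, so e_A = 24.5 + 0.5e_B.
Likewise for Ben: e_B = 36.5 + 0.5e_A.
Solving the two reaction functions simultaneously: (1 − (0.5)(0.5))e_A = 24.5 + 0.5·36.5, so 0.75e_A = 42.75 and e_A = 57.
Then e_B = 36.5 + 0.5·57 = 65.

57, 65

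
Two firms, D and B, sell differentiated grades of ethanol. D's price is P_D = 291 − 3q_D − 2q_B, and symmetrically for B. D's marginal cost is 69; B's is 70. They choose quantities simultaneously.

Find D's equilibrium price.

Firm D's profit: π = q_D(291 − 3q_D − 2q_B) − 69q_D.
∂π/∂q_D = 222 − 6q_D − 2q_B = 0 ⇒ q_D = 37 − (1/3)q_B.
Similarly q_B = 221/6 − (1/3)q_D.
Plugging q_B into D's best response: q_D = 37 − (1/3)(221/6 − (1/3)q_D) ⇒ (8/9)q_D = 445/18, so q_D = 27.8125.
Then q_B = 221/6 − (1/3)·27.8125 = 27.5625.
P_D = 291 − 3·27.8125 − 2·27.5625 = 152.4375.

152.4375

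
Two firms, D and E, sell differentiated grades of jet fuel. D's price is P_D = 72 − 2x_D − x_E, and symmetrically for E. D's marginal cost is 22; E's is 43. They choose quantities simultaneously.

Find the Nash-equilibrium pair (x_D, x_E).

11.4, 4.4

Firm D's profit: π = x_D(72 − 2x_D − x_E) − 22x_D.
∂π/∂x_D = 50 − 4x_D − x_E = 0 ⇒ x_D = 12.5 − 0.25x_E.
Similarly x_E = 7.25 − 0.25x_D.
Plugging x_E into D's best response: x_D = 12.5 − 0.25(7.25 − 0.25x_D) ⇒ 0.9375x_D = 10.6875, so x_D = 11.4.
Then x_E = 7.25 − 0.25·11.4 = 4.4.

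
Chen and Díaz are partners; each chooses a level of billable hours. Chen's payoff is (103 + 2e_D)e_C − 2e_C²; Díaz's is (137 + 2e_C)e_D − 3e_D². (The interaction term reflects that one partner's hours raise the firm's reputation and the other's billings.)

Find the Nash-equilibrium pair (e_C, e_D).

Expanding Chen's payoff: 103e_C + 2e_De_C − 2e_C².
∂π/∂e_C = 103 + 2e_D − 4e_C = 0, so e_C = 25.75 + 0.5e_D.
Likewise for Díaz: e_D = 137/6 + (1/3)e_C.
Plugging e_D into Chen's best response: e_C = 25.75 + 0.5(137/6 + (1/3)e_C) ⇒ (5/6)e_C = 223/6, so e_C = 44.6.
Then e_D = 137/6 + (1/3)·44.6 = 37.7.

44.6, 37.7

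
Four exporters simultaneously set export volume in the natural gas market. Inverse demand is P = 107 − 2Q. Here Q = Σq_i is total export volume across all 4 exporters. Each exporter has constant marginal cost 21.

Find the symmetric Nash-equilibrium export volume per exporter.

A representative exporter's profit is π_i = q_i(107 − 2Q) − 21q_i, with Q = q_i + Σ_{j≠i} q_j.
First-order condition: 86 − 4q_i − 2Σ_{j≠i} q_j = 0.
With identical exporters, set every q_j = q: then 86 − 4q − 6q = 0, i.e. q = 86/10 = 8.6.

8.6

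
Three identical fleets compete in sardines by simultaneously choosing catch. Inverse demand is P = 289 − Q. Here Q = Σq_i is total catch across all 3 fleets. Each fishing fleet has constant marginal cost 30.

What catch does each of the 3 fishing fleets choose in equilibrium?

A representative fishing fleet's profit is π_i = q_i(289 − Q) − 30q_i, with Q = q_i + Σ_{j≠i} q_j.
First-order condition: 259 − 2q_i − Σ_{j≠i} q_j = 0.
In a symmetric equilibrium every fishing fleet chooses the same q, so Σ_{j≠i} q_j = 2q. The condition becomes 259 − 4q = 0, giving q = 259/4 = 64.75.

64.75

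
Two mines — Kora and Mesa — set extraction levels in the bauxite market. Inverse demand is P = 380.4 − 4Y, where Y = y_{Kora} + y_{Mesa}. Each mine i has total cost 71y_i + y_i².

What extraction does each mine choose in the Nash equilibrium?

Mine Kora's profit: π = y_{Kora}(380.4 − 4(y_{Kora} + y_{Mesa})) − 71y_{Kora} − y_{Kora}².
∂π/∂y_{Kora} = 309.4 − 10y_{Kora} − 4y_{Mesa} = 0, so y_{Kora} = 30.94 − 0.4y_{Mesa}.
Setting y_{Kora} = y_{Mesa} in the reaction function: y_{Kora} = 30.94 − 0.4y_{Kora}, so y_{Kora} = 30.94 / 1.4 = 22.1.

22.1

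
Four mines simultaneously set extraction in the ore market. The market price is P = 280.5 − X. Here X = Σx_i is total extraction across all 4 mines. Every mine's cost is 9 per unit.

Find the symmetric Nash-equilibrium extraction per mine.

54.3

A representative mine's profit is π_i = x_i(280.5 − X) − 9x_i, with X = x_i + Σ_{j≠i} x_j.
First-order condition: 271.5 − 2x_i − Σ_{j≠i} x_j = 0.
With identical mines, set every x_j = x: then 271.5 − 2x − 3x = 0, i.e. x = 271.5/5 = 54.3.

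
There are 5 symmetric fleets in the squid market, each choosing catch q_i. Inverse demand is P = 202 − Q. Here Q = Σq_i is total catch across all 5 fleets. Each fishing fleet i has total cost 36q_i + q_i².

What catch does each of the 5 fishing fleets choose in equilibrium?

A representative fishing fleet's profit is π_i = q_i(202 − Q) − 36q_i − q_i², with Q = q_i + Σ_{j≠i} q_j.
First-order condition: 166 − 4q_i − Σ_{j≠i} q_j = 0.
Imposing symmetry (q_j = q for all j) turns Σ_{j≠i} q_j into 4q, so 166 = 8q and q = 20.75.

20.75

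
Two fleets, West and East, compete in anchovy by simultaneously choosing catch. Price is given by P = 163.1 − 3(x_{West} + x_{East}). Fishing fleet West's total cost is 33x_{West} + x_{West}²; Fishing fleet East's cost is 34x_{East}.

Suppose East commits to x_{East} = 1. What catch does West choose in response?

15.8875

Fishing fleet West's profit: π = x_{West}(163.1 − 3(x_{West} + x_{East})) − 33x_{West} − x_{West}².
∂π/∂x_{West} = 130.1 − 8x_{West} − 3x_{East} = 0, so x_{West} = 16.2625 − 0.375x_{East}.
At x_{East} = 1: x_{West} = 16.2625 − 0.375·1 = 15.8875.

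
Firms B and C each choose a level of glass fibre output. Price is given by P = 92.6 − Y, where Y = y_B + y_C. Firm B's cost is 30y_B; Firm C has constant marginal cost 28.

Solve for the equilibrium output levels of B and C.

Firm B's profit: π = y_B(92.6 − (y_B + y_C)) − 30y_B.
∂π/∂y_B = 62.6 − 2y_B − y_C = 0, so y_B = 31.3 − 0.5y_C.
By the same steps for C: y_C = 32.3 − 0.5y_B.
Solving the two reaction functions simultaneously: (1 − (−0.5)(−0.5))y_B = 31.3 − 0.5·32.3, so 0.75y_B = 15.15 and y_B = 20.2.
Then y_C = 32.3 − 0.5·20.2 = 22.2.

20.2, 22.2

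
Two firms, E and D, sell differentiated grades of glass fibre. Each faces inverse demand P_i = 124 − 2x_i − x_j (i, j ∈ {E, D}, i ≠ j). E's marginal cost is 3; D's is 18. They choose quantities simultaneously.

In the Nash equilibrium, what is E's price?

53.4

Firm E's profit: π = x_E(124 − 2x_E − x_D) − 3x_E.
∂π/∂x_E = 121 − 4x_E − x_D = 0 ⇒ x_E = 30.25 − 0.25x_D.
Similarly x_D = 26.5 − 0.25x_E.
Substituting the second reaction function into the first: x_E = 30.25 − 0.25(26.5 − 0.25x_E), which gives 0.9375x_E = 23.625 ⇒ x_E = 25.2.
Then x_D = 26.5 − 0.25·25.2 = 20.2.
P_E = 124 − 2·25.2 − 20.2 = 53.4.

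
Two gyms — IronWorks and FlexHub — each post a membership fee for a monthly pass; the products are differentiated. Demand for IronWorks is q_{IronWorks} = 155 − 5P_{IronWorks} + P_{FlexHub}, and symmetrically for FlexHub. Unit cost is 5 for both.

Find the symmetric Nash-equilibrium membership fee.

20

IronWorks's profit: π = (P_{IronWorks} − 5)(155 − 5P_{IronWorks} + P_{FlexHub}).
∂π/∂P_{IronWorks} = 180 − 10P_{IronWorks} + P_{FlexHub} = 0 ⇒ P_{IronWorks} = 18 + 0.1P_{FlexHub}.
Setting P_{IronWorks} = P_{FlexHub} in the reaction function: P_{IronWorks} = 18 + 0.1P_{IronWorks}, so P_{IronWorks} = 18 / 0.9 = 20.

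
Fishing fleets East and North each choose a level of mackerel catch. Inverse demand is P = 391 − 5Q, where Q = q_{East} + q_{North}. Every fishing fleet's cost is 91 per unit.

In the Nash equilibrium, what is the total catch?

Fishing fleet East's profit: π = q_{East}(391 − 5(q_{East} + q_{North})) − 91q_{East}.
∂π/∂q_{East} = 300 − 10q_{East} − 5q_{North} = 0, so q_{East} = 30 − 0.5q_{North}.
Setting q_{East} = q_{North} in the reaction function: q_{East} = 30 − 0.5q_{East}, so q_{East} = 30 / 1.5 = 20.
Total catch: 20 + 20 = 40.

40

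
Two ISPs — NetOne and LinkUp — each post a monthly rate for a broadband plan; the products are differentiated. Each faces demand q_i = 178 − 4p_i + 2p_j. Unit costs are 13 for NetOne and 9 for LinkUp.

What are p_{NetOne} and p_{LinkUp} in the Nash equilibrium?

NetOne's profit: π = (p_{NetOne} − 13)(178 − 4p_{NetOne} + 2p_{LinkUp}).
∂π/∂p_{NetOne} = 230 − 8p_{NetOne} + 2p_{LinkUp} = 0 ⇒ p_{NetOne} = 28.75 + 0.25p_{LinkUp}.
Similarly p_{LinkUp} = 26.75 + 0.25p_{NetOne}.
Substituting the second reaction function into the first: p_{NetOne} = 28.75 + 0.25(26.75 + 0.25p_{NetOne}), which gives 0.9375p_{NetOne} = 35.4375 ⇒ p_{NetOne} = 37.8.
Then p_{LinkUp} = 26.75 + 0.25·37.8 = 36.2.

37.8, 36.2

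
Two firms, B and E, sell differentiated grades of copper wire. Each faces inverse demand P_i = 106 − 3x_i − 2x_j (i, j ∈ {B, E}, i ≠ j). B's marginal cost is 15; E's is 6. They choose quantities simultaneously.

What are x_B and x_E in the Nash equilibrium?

10.8125, 13.0625

Firm B's profit: π = x_B(106 − 3x_B − 2x_E) − 15x_B.
∂π/∂x_B = 91 − 6x_B − 2x_E = 0 ⇒ x_B = 91/6 − (1/3)x_E.
Similarly x_E = 50/3 − (1/3)x_B.
Plugging x_E into B's best response: x_B = 91/6 − (1/3)(50/3 − (1/3)x_B) ⇒ (8/9)x_B = 173/18, so x_B = 10.8125.
Then x_E = 50/3 − (1/3)·10.8125 = 13.0625.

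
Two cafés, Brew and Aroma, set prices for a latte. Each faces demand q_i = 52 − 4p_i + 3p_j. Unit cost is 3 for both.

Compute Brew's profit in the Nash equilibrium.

Brew's profit: π = (p_{Brew} − 3)(52 − 4p_{Brew} + 3p_{Aroma}).
∂π/∂p_{Brew} = 64 − 8p_{Brew} + 3p_{Aroma} = 0 ⇒ p_{Brew} = 8 + 0.375p_{Aroma}.
Setting p_{Brew} = p_{Aroma} in the reaction function: p_{Brew} = 8 + 0.375p_{Brew}, so p_{Brew} = 8 / 0.625 = 12.8.
q_{Brew} = 52 − 4·12.8 + 3·12.8 = 39.2.
Profit = (12.8 − 3)·39.2 = 384.16.

384.16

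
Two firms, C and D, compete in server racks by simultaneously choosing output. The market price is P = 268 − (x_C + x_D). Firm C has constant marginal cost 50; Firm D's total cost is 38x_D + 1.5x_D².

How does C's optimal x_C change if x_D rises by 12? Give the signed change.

Firm C's profit: π = x_C(268 − (x_C + x_D)) − 50x_C.
∂π/∂x_C = 218 − 2x_C − x_D = 0, so x_C = 109 − 0.5x_D.
The reaction-function slope is −0.5, so a 12-unit rise in x_D moves x_C by −0.5 × 12 = −6. C's best response falls — the actions are strategic substitutes.

-6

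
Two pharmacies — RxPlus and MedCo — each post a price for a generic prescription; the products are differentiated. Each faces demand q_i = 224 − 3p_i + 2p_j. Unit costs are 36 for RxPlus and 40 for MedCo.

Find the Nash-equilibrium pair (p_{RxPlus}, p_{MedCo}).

RxPlus's profit: π = (p_{RxPlus} − 36)(224 − 3p_{RxPlus} + 2p_{MedCo}).
∂π/∂p_{RxPlus} = 332 − 6p_{RxPlus} + 2p_{MedCo} = 0 ⇒ p_{RxPlus} = 166/3 + (1/3)p_{MedCo}.
Similarly p_{MedCo} = 172/3 + (1/3)p_{RxPlus}.
Plugging p_{MedCo} into RxPlus's best response: p_{RxPlus} = 166/3 + (1/3)(172/3 + (1/3)p_{RxPlus}) ⇒ (8/9)p_{RxPlus} = 670/9, so p_{RxPlus} = 83.75.
Then p_{MedCo} = 172/3 + (1/3)·83.75 = 85.25.

83.75, 85.25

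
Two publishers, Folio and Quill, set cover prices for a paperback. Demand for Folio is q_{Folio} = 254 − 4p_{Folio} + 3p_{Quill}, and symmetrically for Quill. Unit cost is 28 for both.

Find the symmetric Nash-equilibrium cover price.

Folio's profit: π = (p_{Folio} − 28)(254 − 4p_{Folio} + 3p_{Quill}).
∂π/∂p_{Folio} = 366 − 8p_{Folio} + 3p_{Quill} = 0 ⇒ p_{Folio} = 45.75 + 0.375p_{Quill}.
The game is symmetric, so in equilibrium p_{Quill} = p_{Folio}: the reaction function gives 0.625p_{Folio} = 45.75, hence p_{Folio} = 73.2.

73.2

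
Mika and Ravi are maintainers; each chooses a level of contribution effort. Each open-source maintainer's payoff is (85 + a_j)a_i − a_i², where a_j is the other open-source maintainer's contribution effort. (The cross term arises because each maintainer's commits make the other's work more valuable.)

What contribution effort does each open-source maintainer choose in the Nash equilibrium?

Mika's payoff is (85 + a_R)a_M − a_M².
∂π/∂a_M = 85 + a_R − 2a_M = 0, so a_M = 42.5 + 0.5a_R.
By symmetry a_R = a_M; substituting into the reaction function, 0.5a_M = 42.5 and a_M = 85.

85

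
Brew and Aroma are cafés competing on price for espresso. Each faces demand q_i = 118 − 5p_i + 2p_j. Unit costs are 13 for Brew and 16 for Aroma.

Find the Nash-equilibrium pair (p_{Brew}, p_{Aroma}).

Brew's profit: π = (p_{Brew} − 13)(118 − 5p_{Brew} + 2p_{Aroma}).
∂π/∂p_{Brew} = 183 − 10p_{Brew} + 2p_{Aroma} = 0 ⇒ p_{Brew} = 18.3 + 0.2p_{Aroma}.
Similarly p_{Aroma} = 19.8 + 0.2p_{Brew}.
Substituting the second reaction function into the first: p_{Brew} = 18.3 + 0.2(19.8 + 0.2p_{Brew}), which gives 0.96p_{Brew} = 22.26 ⇒ p_{Brew} = 23.1875.
Then p_{Aroma} = 19.8 + 0.2·23.1875 = 24.4375.

23.1875, 24.4375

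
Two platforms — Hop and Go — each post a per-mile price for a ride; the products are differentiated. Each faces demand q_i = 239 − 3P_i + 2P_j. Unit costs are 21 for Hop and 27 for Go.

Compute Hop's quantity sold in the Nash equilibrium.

166.875

Hop's profit: π = (P_{Hop} − 21)(239 − 3P_{Hop} + 2P_{Go}).
∂π/∂P_{Hop} = 302 − 6P_{Hop} + 2P_{Go} = 0 ⇒ P_{Hop} = 151/3 + (1/3)P_{Go}.
Similarly P_{Go} = 160/3 + (1/3)P_{Hop}.
Substituting the second reaction function into the first: P_{Hop} = 151/3 + (1/3)(160/3 + (1/3)P_{Hop}), which gives (8/9)P_{Hop} = 613/9 ⇒ P_{Hop} = 76.625.
Then P_{Go} = 160/3 + (1/3)·76.625 = 78.875.
q_{Hop} = 239 − 3·76.625 + 2·78.875 = 166.875.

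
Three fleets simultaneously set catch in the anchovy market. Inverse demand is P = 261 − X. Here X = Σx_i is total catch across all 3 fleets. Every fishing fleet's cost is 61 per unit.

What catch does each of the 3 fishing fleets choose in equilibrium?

50

A representative fishing fleet's profit is π_i = x_i(261 − X) − 61x_i, with X = x_i + Σ_{j≠i} x_j.
First-order condition: 200 − 2x_i − Σ_{j≠i} x_j = 0.
In a symmetric equilibrium every fishing fleet chooses the same x, so Σ_{j≠i} x_j = 2x. The condition becomes 200 − 4x = 0, giving x = 200/4 = 50.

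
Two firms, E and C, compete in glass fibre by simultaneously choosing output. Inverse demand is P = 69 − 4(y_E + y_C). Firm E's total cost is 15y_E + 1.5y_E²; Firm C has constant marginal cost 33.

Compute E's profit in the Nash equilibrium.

88

Firm E's profit: π = y_E(69 − 4(y_E + y_C)) − 15y_E − 1.5y_E².
∂π/∂y_E = 54 − 11y_E − 4y_C = 0, so y_E = 54/11 − (4/11)y_C.
For C: ∂π/∂y_C = 36 − 8y_C − 4y_E = 0 ⇒ y_C = 4.5 − 0.5y_E.
Substituting the second reaction function into the first: y_E = 54/11 − (4/11)(4.5 − 0.5y_E), which gives (9/11)y_E = 36/11 ⇒ y_E = 4.
Then y_C = 4.5 − 0.5·4 = 2.5.
Price P = 69 − 4·6.5 = 43.
E's profit: (43 − 15)·4 − 1.5(4)² = 88.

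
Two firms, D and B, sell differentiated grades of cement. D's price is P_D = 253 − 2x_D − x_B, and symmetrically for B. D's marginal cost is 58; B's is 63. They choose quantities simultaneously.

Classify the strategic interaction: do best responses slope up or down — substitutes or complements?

Firm D's profit: π = x_D(253 − 2x_D − x_B) − 58x_D.
∂π/∂x_D = 195 − 4x_D − x_B = 0 ⇒ x_D = 48.75 − 0.25x_B.
The best-response slope dx_D/dx_B = −0.25 < 0: the reaction function is downward-sloping, so the choices are strategic substitutes.

strategic substitutes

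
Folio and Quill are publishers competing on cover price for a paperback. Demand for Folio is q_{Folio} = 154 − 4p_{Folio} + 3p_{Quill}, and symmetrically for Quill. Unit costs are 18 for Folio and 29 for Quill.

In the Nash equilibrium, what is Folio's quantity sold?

118.4

Folio's profit: π = (p_{Folio} − 18)(154 − 4p_{Folio} + 3p_{Quill}).
∂π/∂p_{Folio} = 226 − 8p_{Folio} + 3p_{Quill} = 0 ⇒ p_{Folio} = 28.25 + 0.375p_{Quill}.
Similarly p_{Quill} = 33.75 + 0.375p_{Folio}.
Plugging p_{Quill} into Folio's best response: p_{Folio} = 28.25 + 0.375(33.75 + 0.375p_{Folio}) ⇒ (55/64)p_{Folio} = 1309/32, so p_{Folio} = 47.6.
Then p_{Quill} = 33.75 + 0.375·47.6 = 51.6.
q_{Folio} = 154 − 4·47.6 + 3·51.6 = 118.4.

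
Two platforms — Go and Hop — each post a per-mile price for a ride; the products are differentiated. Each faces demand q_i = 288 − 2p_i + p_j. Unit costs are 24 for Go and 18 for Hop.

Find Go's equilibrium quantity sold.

174.4

Go's profit: π = (p_{Go} − 24)(288 − 2p_{Go} + p_{Hop}).
∂π/∂p_{Go} = 336 − 4p_{Go} + p_{Hop} = 0 ⇒ p_{Go} = 84 + 0.25p_{Hop}.
Similarly p_{Hop} = 81 + 0.25p_{Go}.
Substituting the second reaction function into the first: p_{Go} = 84 + 0.25(81 + 0.25p_{Go}), which gives 0.9375p_{Go} = 104.25 ⇒ p_{Go} = 111.2.
Then p_{Hop} = 81 + 0.25·111.2 = 108.8.
q_{Go} = 288 − 2·111.2 + 108.8 = 174.4.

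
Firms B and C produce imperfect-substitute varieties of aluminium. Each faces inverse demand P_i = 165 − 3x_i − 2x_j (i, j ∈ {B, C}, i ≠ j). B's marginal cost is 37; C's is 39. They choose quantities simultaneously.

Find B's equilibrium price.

85.375

Firm B's profit: π = x_B(165 − 3x_B − 2x_C) − 37x_B.
∂π/∂x_B = 128 − 6x_B − 2x_C = 0 ⇒ x_B = 64/3 − (1/3)x_C.
Similarly x_C = 21 − (1/3)x_B.
Substituting the second reaction function into the first: x_B = 64/3 − (1/3)(21 − (1/3)x_B), which gives (8/9)x_B = 43/3 ⇒ x_B = 16.125.
Then x_C = 21 − (1/3)·16.125 = 15.625.
P_B = 165 − 3·16.125 − 2·15.625 = 85.375.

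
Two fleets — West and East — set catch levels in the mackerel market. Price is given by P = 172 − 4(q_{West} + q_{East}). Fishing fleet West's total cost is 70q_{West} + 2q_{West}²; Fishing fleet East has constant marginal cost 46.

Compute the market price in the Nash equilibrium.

101.2

Fishing fleet West's profit: π = q_{West}(172 − 4(q_{West} + q_{East})) − 70q_{West} − 2q_{West}².
∂π/∂q_{West} = 102 − 12q_{West} − 4q_{East} = 0, so q_{West} = 8.5 − (1/3)q_{East}.
For East: ∂π/∂q_{East} = 126 − 8q_{East} − 4q_{West} = 0 ⇒ q_{East} = 15.75 − 0.5q_{West}.
Solving the two reaction functions simultaneously: (1 − (−1/3)(−0.5))q_{West} = 8.5 − (1/3)·15.75, so (5/6)q_{West} = 3.25 and q_{West} = 3.9.
Then q_{East} = 15.75 − 0.5·3.9 = 13.8.
Equilibrium price: P = 172 − 4·17.7 = 101.2.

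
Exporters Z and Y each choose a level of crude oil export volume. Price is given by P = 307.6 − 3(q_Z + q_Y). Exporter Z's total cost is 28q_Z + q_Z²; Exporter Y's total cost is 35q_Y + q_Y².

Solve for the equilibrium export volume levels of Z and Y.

Exporter Z's profit: π = q_Z(307.6 − 3(q_Z + q_Y)) − 28q_Z − q_Z².
∂π/∂q_Z = 279.6 − 8q_Z − 3q_Y = 0, so q_Z = 34.95 − 0.375q_Y.
By the same steps for Y: q_Y = 34.075 − 0.375q_Z.
Plugging q_Y into Z's best response: q_Z = 34.95 − 0.375(34.075 − 0.375q_Z) ⇒ (55/64)q_Z = 1419/64, so q_Z = 25.8.
Then q_Y = 34.075 − 0.375·25.8 = 24.4.

25.8, 24.4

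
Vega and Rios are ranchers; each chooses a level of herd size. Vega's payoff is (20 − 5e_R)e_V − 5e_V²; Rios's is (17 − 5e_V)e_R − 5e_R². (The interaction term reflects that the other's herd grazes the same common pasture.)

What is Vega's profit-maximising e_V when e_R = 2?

1

Expanding Vega's payoff: 20e_V − 5e_Re_V − 5e_V².
∂π/∂e_V = 20 − 5e_R − 10e_V = 0, so e_V = 2 − 0.5e_R.
At e_R = 2: e_V = 2 − 0.5·2 = 1.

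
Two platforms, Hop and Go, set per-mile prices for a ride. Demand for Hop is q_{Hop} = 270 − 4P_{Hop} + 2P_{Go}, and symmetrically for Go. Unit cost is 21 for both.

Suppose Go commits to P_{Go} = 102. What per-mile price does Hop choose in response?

69.75

Hop's profit: π = (P_{Hop} − 21)(270 − 4P_{Hop} + 2P_{Go}).
∂π/∂P_{Hop} = 354 − 8P_{Hop} + 2P_{Go} = 0 ⇒ P_{Hop} = 44.25 + 0.25P_{Go}.
At P_{Go} = 102: P_{Hop} = 44.25 + 0.25·102 = 69.75.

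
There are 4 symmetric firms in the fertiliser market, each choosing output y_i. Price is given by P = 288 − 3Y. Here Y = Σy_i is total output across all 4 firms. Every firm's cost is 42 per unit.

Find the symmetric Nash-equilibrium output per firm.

A representative firm's profit is π_i = y_i(288 − 3Y) − 42y_i, with Y = y_i + Σ_{j≠i} y_j.
First-order condition: 246 − 6y_i − 3Σ_{j≠i} y_j = 0.
Imposing symmetry (y_j = y for all j) turns Σ_{j≠i} y_j into 3y, so 246 = 15y and y = 16.4.

16.4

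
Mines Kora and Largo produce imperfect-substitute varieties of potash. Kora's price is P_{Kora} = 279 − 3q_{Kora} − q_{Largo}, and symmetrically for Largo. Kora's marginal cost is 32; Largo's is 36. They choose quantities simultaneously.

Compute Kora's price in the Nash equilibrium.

138.2

Mine Kora's profit: π = q_{Kora}(279 − 3q_{Kora} − q_{Largo}) − 32q_{Kora}.
∂π/∂q_{Kora} = 247 − 6q_{Kora} − q_{Largo} = 0 ⇒ q_{Kora} = 247/6 − (1/6)q_{Largo}.
Similarly q_{Largo} = 40.5 − (1/6)q_{Kora}.
Plugging q_{Largo} into Kora's best response: q_{Kora} = 247/6 − (1/6)(40.5 − (1/6)q_{Kora}) ⇒ (35/36)q_{Kora} = 413/12, so q_{Kora} = 35.4.
Then q_{Largo} = 40.5 − (1/6)·35.4 = 34.6.
P_{Kora} = 279 − 3·35.4 − 34.6 = 138.2.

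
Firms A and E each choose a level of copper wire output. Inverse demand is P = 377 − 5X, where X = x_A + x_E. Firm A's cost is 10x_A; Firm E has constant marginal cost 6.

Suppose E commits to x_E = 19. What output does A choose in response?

Firm A's profit: π = x_A(377 − 5(x_A + x_E)) − 10x_A.
∂π/∂x_A = 367 − 10x_A − 5x_E = 0, so x_A = 36.7 − 0.5x_E.
At x_E = 19: x_A = 36.7 − 0.5·19 = 27.2.

27.2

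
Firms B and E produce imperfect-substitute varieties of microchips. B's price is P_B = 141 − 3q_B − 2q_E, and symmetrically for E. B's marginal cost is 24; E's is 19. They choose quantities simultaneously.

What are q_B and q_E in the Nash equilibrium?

Firm B's profit: π = q_B(141 − 3q_B − 2q_E) − 24q_B.
∂π/∂q_B = 117 − 6q_B − 2q_E = 0 ⇒ q_B = 19.5 − (1/3)q_E.
Similarly q_E = 61/3 − (1/3)q_B.
Substituting the second reaction function into the first: q_B = 19.5 − (1/3)(61/3 − (1/3)q_B), which gives (8/9)q_B = 229/18 ⇒ q_B = 14.3125.
Then q_E = 61/3 − (1/3)·14.3125 = 15.5625.

14.3125, 15.5625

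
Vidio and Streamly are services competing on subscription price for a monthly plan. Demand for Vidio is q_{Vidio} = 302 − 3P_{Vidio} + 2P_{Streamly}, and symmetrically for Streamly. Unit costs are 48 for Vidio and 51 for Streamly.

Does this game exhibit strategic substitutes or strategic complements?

Vidio's profit: π = (P_{Vidio} − 48)(302 − 3P_{Vidio} + 2P_{Streamly}).
∂π/∂P_{Vidio} = 446 − 6P_{Vidio} + 2P_{Streamly} = 0 ⇒ P_{Vidio} = 223/3 + (1/3)P_{Streamly}.
The best-response slope dP_{Vidio}/dP_{Streamly} = 1/3 > 0: the reaction function is upward-sloping, so the choices are strategic complements.

strategic complements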